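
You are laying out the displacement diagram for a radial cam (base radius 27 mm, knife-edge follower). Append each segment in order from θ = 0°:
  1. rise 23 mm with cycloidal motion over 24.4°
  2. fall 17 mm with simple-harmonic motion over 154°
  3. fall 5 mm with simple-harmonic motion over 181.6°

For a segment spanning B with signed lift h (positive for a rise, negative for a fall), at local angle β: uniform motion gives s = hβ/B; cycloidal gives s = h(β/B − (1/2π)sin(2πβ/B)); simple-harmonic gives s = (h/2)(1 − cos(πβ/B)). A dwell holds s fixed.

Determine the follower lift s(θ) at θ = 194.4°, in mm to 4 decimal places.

seg 1 [0°–24.4°] cycloidal, h=23: full span → s += 23 → s = 23.0000
seg 2 [24.4°–178.4°] simple-harmonic, h=-17: full span → s += -17 → s = 6.0000
seg 3 [178.4°–360°] simple-harmonic, h=-5: θ=194.4° here. β=16, B=181.6. -5/2·(1 − cos(π·0.0881)) = -0.0952 → s = 5.9048

5.9048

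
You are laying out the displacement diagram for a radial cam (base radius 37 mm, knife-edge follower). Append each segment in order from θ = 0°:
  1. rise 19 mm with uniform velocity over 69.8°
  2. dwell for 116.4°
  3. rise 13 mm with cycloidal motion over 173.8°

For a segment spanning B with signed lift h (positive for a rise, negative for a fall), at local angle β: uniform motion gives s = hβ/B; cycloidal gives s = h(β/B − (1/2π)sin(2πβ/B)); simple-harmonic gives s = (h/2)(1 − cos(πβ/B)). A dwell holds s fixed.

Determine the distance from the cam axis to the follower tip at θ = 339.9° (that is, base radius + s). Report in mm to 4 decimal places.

seg 1 [0°–69.8°] uniform, h=19: full span → s += 19 → s = 19.0000
seg 2 [69.8°–186.2°] dwell: s stays 19.0000
seg 3 [186.2°–360°] cycloidal, h=13: θ=339.9° here. β=153.7, B=173.8. 13·(0.8843 − sin(2π·0.8843)/(2π)) = 12.8711 → s = 31.8711
radial distance = base radius + s = 37 + 31.8711 = 68.8711

68.8711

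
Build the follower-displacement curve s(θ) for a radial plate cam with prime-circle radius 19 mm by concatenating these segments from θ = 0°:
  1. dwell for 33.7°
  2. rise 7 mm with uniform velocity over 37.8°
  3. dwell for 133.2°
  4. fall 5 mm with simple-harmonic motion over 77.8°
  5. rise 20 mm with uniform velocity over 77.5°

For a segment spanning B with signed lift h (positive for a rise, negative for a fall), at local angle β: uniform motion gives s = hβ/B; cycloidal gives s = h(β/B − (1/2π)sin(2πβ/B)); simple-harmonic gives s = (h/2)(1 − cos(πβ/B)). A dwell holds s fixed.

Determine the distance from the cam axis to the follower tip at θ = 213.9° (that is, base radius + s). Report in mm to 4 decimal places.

seg 1 [0°–33.7°] dwell: s stays 0.0000
seg 2 [33.7°–71.5°] uniform, h=7: full span → s += 7 → s = 7.0000
seg 3 [71.5°–204.7°] dwell: s stays 7.0000
seg 4 [204.7°–282.5°] simple-harmonic, h=-5: θ=213.9° here. β=9.2, B=77.8. -5/2·(1 − cos(π·0.1183)) = -0.1705 → s = 6.8295
radial distance = base radius + s = 19 + 6.8295 = 25.8295

25.8295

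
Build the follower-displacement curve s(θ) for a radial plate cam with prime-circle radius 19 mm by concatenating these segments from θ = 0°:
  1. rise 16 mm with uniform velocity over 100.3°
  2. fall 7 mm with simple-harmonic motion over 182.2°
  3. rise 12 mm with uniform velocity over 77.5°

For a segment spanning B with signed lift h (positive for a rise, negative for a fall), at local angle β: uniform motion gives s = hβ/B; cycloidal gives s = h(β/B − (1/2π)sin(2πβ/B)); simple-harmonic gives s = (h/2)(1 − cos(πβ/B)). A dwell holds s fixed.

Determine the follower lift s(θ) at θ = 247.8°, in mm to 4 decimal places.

seg 1 [0°–100.3°] uniform, h=16: full span → s += 16 → s = 16.0000
seg 2 [100.3°–282.5°] simple-harmonic, h=-7: θ=247.8° here. β=147.5, B=182.2. -7/2·(1 − cos(π·0.8095)) = -6.3920 → s = 9.6080

9.6080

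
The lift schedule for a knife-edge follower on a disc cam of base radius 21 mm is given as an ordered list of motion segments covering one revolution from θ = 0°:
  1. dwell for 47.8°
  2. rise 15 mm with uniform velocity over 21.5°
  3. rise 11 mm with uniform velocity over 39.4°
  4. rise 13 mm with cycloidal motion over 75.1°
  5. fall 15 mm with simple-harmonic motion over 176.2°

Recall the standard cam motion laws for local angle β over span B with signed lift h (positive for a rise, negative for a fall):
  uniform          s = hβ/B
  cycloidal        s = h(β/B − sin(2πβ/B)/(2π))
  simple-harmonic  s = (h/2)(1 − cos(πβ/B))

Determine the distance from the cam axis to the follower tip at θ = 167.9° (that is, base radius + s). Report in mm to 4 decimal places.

seg 1 [0°–47.8°] dwell: s stays 0.0000
seg 2 [47.8°–69.3°] uniform, h=15: full span → s += 15 → s = 15.0000
seg 3 [69.3°–108.7°] uniform, h=11: full span → s += 11 → s = 26.0000
seg 4 [108.7°–183.8°] cycloidal, h=13: θ=167.9° here. β=59.2, B=75.1. 13·(0.7883 − sin(2π·0.7883)/(2π)) = 12.2571 → s = 38.2571
radial distance = base radius + s = 21 + 38.2571 = 59.2571

59.2571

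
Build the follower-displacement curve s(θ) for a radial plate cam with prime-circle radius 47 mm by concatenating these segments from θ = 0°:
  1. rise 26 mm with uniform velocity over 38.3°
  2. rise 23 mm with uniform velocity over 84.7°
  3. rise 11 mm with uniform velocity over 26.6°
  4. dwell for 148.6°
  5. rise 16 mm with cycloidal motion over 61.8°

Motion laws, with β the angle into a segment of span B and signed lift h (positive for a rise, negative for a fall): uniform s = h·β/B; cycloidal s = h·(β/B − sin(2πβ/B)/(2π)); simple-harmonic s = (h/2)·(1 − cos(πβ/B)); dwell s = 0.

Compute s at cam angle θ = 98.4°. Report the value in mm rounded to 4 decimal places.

seg 1 [0°–38.3°] uniform, h=26: full span → s += 26 → s = 26.0000
seg 2 [38.3°–123°] uniform, h=23: θ=98.4° here. β=60.1, B=84.7. 23·60.1/84.7 = 16.3200 → s = 42.3200

42.3200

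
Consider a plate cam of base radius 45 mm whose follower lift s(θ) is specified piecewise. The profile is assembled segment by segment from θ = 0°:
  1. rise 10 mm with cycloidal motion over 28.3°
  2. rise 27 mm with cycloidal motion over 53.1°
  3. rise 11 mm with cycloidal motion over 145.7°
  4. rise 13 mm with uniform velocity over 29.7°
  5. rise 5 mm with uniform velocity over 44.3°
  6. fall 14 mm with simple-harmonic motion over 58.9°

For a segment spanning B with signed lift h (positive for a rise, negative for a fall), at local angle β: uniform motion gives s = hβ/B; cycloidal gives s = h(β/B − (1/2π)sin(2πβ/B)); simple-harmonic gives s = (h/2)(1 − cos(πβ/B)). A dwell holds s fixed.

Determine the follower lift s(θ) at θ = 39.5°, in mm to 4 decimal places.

seg 1 [0°–28.3°] cycloidal, h=10: full span → s += 10 → s = 10.0000
seg 2 [28.3°–81.4°] cycloidal, h=27: θ=39.5° here. β=11.2, B=53.1. 27·(0.2109 − sin(2π·0.2109)/(2π)) = 1.5266 → s = 11.5266

11.5266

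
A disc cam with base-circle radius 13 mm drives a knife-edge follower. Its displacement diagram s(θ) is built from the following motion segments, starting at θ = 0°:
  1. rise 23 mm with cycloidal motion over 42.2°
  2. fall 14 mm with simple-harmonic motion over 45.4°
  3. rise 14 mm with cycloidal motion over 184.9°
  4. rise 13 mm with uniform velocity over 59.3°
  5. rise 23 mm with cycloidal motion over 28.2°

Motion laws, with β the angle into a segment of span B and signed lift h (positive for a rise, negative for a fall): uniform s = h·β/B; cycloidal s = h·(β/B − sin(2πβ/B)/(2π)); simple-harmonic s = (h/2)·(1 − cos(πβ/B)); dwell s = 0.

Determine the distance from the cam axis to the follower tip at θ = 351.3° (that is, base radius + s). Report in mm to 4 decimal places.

seg 1 [0°–42.2°] cycloidal, h=23: full span → s += 23 → s = 23.0000
seg 2 [42.2°–87.6°] simple-harmonic, h=-14: full span → s += -14 → s = 9.0000
seg 3 [87.6°–272.5°] cycloidal, h=14: full span → s += 14 → s = 23.0000
seg 4 [272.5°–331.8°] uniform, h=13: full span → s += 13 → s = 36.0000
seg 5 [331.8°–360°] cycloidal, h=23: θ=351.3° here. β=19.5, B=28.2. 23·(0.6915 − sin(2π·0.6915)/(2π)) = 19.3202 → s = 55.3202
radial distance = base radius + s = 13 + 55.3202 = 68.3202

68.3202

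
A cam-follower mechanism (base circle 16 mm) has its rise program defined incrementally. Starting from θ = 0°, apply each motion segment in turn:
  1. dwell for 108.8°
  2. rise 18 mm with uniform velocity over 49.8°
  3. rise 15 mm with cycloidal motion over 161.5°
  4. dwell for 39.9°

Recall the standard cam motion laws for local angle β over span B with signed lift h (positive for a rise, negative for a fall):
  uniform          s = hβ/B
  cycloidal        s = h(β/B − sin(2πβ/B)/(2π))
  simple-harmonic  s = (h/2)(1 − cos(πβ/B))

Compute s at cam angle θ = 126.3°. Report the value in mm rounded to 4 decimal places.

seg 1 [0°–108.8°] dwell: s stays 0.0000
seg 2 [108.8°–158.6°] uniform, h=18: θ=126.3° here. β=17.5, B=49.8. 18·17.5/49.8 = 6.3253 → s = 6.3253

6.3253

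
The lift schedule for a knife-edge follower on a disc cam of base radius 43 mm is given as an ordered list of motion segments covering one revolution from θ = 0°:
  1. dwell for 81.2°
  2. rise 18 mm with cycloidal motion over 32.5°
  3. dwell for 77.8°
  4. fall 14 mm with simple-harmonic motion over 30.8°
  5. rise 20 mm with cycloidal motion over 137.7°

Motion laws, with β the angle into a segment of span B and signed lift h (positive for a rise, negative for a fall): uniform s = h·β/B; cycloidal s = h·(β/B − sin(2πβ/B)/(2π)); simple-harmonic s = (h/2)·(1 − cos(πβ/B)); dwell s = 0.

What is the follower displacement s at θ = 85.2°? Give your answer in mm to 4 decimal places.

seg 1 [0°–81.2°] dwell: s stays 0.0000
seg 2 [81.2°–113.7°] cycloidal, h=18: θ=85.2° here. β=4, B=32.5. 18·(0.1231 − sin(2π·0.1231)/(2π)) = 0.2143 → s = 0.2143

0.2143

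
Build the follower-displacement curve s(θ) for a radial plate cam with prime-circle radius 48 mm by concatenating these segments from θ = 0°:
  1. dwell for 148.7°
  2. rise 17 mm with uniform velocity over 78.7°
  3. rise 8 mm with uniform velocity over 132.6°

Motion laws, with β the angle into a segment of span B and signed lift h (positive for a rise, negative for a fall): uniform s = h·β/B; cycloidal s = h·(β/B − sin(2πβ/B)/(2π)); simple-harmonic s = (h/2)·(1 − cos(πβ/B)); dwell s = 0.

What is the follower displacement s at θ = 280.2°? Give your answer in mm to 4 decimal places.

seg 1 [0°–148.7°] dwell: s stays 0.0000
seg 2 [148.7°–227.4°] uniform, h=17: full span → s += 17 → s = 17.0000
seg 3 [227.4°–360°] uniform, h=8: θ=280.2° here. β=52.8, B=132.6. 8·52.8/132.6 = 3.1855 → s = 20.1855

20.1855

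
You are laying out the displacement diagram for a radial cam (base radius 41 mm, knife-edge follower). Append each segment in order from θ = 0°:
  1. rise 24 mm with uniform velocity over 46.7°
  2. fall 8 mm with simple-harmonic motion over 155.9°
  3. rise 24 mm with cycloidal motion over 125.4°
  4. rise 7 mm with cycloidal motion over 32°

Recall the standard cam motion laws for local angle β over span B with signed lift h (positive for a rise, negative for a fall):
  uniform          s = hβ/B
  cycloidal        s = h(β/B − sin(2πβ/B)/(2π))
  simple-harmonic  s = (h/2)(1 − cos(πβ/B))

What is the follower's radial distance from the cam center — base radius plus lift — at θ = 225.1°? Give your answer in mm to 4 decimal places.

seg 1 [0°–46.7°] uniform, h=24: full span → s += 24 → s = 24.0000
seg 2 [46.7°–202.6°] simple-harmonic, h=-8: full span → s += -8 → s = 16.0000
seg 3 [202.6°–328°] cycloidal, h=24: θ=225.1° here. β=22.5, B=125.4. 24·(0.1794 − sin(2π·0.1794)/(2π)) = 0.8559 → s = 16.8559
radial distance = base radius + s = 41 + 16.8559 = 57.8559

57.8559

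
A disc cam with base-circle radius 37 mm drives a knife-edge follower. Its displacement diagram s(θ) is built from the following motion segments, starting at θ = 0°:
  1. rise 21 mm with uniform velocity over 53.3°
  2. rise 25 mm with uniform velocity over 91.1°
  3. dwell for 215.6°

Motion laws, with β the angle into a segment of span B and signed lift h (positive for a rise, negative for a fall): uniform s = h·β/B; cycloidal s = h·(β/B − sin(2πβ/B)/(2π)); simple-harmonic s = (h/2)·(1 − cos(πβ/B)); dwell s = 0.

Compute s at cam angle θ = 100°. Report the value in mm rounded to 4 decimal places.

seg 1 [0°–53.3°] uniform, h=21: full span → s += 21 → s = 21.0000
seg 2 [53.3°–144.4°] uniform, h=25: θ=100° here. β=46.7, B=91.1. 25·46.7/91.1 = 12.8156 → s = 33.8156

33.8156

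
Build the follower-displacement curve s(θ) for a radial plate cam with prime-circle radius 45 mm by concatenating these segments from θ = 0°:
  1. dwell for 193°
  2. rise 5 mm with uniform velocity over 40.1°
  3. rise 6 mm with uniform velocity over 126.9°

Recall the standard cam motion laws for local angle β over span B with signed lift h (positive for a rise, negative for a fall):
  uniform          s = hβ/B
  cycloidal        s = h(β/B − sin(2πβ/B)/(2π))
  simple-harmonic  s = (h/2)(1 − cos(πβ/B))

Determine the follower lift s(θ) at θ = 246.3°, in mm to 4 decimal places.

seg 1 [0°–193°] dwell: s stays 0.0000
seg 2 [193°–233.1°] uniform, h=5: full span → s += 5 → s = 5.0000
seg 3 [233.1°–360°] uniform, h=6: θ=246.3° here. β=13.2, B=126.9. 6·13.2/126.9 = 0.6241 → s = 5.6241

5.6241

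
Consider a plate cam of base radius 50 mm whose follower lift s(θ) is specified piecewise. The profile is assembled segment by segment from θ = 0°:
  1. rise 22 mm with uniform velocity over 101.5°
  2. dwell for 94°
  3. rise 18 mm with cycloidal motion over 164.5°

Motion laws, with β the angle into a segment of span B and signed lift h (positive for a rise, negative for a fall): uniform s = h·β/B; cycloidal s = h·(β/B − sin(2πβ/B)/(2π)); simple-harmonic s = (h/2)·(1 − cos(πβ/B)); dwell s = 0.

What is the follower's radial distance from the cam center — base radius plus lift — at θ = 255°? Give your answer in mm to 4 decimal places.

seg 1 [0°–101.5°] uniform, h=22: full span → s += 22 → s = 22.0000
seg 2 [101.5°–195.5°] dwell: s stays 22.0000
seg 3 [195.5°–360°] cycloidal, h=18: θ=255° here. β=59.5, B=164.5. 18·(0.3617 − sin(2π·0.3617)/(2π)) = 4.3229 → s = 26.3229
radial distance = base radius + s = 50 + 26.3229 = 76.3229

76.3229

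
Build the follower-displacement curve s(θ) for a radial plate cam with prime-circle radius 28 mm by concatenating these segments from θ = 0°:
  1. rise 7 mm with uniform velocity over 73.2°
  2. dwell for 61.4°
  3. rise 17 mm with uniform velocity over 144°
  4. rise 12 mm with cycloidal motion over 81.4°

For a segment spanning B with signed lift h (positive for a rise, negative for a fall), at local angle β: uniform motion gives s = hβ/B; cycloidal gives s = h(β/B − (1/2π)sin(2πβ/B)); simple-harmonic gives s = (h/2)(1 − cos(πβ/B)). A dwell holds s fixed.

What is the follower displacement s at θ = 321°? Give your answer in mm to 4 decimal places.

seg 1 [0°–73.2°] uniform, h=7: full span → s += 7 → s = 7.0000
seg 2 [73.2°–134.6°] dwell: s stays 7.0000
seg 3 [134.6°–278.6°] uniform, h=17: full span → s += 17 → s = 24.0000
seg 4 [278.6°–360°] cycloidal, h=12: θ=321° here. β=42.4, B=81.4. 12·(0.5209 − sin(2π·0.5209)/(2π)) = 6.5005 → s = 30.5005

30.5005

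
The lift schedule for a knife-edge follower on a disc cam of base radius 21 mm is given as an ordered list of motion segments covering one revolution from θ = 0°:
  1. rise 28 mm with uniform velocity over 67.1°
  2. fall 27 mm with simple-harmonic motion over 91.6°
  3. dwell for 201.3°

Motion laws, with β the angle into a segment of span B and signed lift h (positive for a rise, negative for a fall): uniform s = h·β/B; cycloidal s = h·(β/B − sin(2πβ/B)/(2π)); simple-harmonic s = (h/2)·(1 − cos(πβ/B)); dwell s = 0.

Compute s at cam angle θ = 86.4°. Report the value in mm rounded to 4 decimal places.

seg 1 [0°–67.1°] uniform, h=28: full span → s += 28 → s = 28.0000
seg 2 [67.1°–158.7°] simple-harmonic, h=-27: θ=86.4° here. β=19.3, B=91.6. -27/2·(1 − cos(π·0.2107)) = -2.8511 → s = 25.1489

25.1489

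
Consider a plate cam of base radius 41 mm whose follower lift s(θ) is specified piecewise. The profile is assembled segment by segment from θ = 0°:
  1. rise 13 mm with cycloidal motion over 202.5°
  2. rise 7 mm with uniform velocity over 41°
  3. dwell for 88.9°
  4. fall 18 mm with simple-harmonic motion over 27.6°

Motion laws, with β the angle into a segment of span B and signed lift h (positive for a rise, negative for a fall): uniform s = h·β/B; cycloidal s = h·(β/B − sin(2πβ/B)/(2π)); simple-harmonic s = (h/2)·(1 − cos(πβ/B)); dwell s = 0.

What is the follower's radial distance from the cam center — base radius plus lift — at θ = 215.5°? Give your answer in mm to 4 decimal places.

seg 1 [0°–202.5°] cycloidal, h=13: full span → s += 13 → s = 13.0000
seg 2 [202.5°–243.5°] uniform, h=7: θ=215.5° here. β=13, B=41. 7·13/41 = 2.2195 → s = 15.2195
radial distance = base radius + s = 41 + 15.2195 = 56.2195

56.2195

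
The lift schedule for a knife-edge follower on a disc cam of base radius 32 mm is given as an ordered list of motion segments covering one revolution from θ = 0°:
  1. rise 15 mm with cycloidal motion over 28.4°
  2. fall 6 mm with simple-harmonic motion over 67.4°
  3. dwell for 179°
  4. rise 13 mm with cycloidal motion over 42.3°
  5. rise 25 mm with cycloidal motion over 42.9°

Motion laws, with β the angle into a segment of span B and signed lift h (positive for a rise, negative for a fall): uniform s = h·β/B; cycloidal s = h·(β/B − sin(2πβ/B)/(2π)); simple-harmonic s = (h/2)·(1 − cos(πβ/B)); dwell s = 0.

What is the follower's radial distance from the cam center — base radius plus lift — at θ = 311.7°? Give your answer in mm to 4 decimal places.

seg 1 [0°–28.4°] cycloidal, h=15: full span → s += 15 → s = 15.0000
seg 2 [28.4°–95.8°] simple-harmonic, h=-6: full span → s += -6 → s = 9.0000
seg 3 [95.8°–274.8°] dwell: s stays 9.0000
seg 4 [274.8°–317.1°] cycloidal, h=13: θ=311.7° here. β=36.9, B=42.3. 13·(0.8723 − sin(2π·0.8723)/(2π)) = 12.8277 → s = 21.8277
radial distance = base radius + s = 32 + 21.8277 = 53.8277

53.8277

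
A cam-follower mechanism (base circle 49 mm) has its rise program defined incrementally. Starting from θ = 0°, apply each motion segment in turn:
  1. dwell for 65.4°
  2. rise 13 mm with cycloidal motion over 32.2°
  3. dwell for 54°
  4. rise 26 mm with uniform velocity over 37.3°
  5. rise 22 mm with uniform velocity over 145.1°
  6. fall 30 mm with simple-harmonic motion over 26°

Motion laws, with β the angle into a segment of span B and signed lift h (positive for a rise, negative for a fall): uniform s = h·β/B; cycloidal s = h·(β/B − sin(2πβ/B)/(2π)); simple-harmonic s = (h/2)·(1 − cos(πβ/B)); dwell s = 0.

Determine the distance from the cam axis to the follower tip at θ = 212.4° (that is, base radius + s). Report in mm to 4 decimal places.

seg 1 [0°–65.4°] dwell: s stays 0.0000
seg 2 [65.4°–97.6°] cycloidal, h=13: full span → s += 13 → s = 13.0000
seg 3 [97.6°–151.6°] dwell: s stays 13.0000
seg 4 [151.6°–188.9°] uniform, h=26: full span → s += 26 → s = 39.0000
seg 5 [188.9°–334°] uniform, h=22: θ=212.4° here. β=23.5, B=145.1. 22·23.5/145.1 = 3.5631 → s = 42.5631
radial distance = base radius + s = 49 + 42.5631 = 91.5631

91.5631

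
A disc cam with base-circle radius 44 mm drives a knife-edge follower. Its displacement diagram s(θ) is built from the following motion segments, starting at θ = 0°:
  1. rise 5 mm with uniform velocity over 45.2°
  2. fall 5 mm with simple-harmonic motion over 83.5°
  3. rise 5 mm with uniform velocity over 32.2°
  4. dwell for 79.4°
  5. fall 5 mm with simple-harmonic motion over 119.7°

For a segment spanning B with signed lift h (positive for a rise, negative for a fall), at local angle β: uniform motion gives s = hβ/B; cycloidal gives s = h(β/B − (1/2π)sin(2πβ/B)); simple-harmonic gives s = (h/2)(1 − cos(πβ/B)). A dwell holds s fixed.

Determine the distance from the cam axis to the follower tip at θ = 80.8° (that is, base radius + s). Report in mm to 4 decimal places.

seg 1 [0°–45.2°] uniform, h=5: full span → s += 5 → s = 5.0000
seg 2 [45.2°–128.7°] simple-harmonic, h=-5: θ=80.8° here. β=35.6, B=83.5. -5/2·(1 − cos(π·0.4263)) = -1.9267 → s = 3.0733
radial distance = base radius + s = 44 + 3.0733 = 47.0733

47.0733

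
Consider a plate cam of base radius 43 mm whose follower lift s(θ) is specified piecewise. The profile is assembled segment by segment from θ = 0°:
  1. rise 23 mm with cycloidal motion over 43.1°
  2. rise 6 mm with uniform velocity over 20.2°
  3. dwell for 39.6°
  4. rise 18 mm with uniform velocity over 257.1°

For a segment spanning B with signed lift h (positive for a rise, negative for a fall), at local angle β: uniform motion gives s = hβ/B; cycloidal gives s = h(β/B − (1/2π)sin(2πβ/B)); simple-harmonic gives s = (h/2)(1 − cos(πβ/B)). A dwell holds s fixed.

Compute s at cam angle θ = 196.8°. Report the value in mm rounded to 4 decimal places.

seg 1 [0°–43.1°] cycloidal, h=23: full span → s += 23 → s = 23.0000
seg 2 [43.1°–63.3°] uniform, h=6: full span → s += 6 → s = 29.0000
seg 3 [63.3°–102.9°] dwell: s stays 29.0000
seg 4 [102.9°–360°] uniform, h=18: θ=196.8° here. β=93.9, B=257.1. 18·93.9/257.1 = 6.5741 → s = 35.5741

35.5741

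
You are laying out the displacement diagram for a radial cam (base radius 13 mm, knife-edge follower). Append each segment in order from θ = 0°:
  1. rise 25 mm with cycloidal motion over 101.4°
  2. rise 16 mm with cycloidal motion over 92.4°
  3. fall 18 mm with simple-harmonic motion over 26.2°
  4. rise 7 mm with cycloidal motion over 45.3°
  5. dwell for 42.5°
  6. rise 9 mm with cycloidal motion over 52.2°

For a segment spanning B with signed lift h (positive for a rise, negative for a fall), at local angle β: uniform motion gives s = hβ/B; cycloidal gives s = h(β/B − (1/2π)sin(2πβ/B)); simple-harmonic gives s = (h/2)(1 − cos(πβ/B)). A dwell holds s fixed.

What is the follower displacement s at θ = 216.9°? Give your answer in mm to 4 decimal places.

seg 1 [0°–101.4°] cycloidal, h=25: full span → s += 25 → s = 25.0000
seg 2 [101.4°–193.8°] cycloidal, h=16: full span → s += 16 → s = 41.0000
seg 3 [193.8°–220°] simple-harmonic, h=-18: θ=216.9° here. β=23.1, B=26.2. -18/2·(1 − cos(π·0.8817)) = -17.3854 → s = 23.6146

23.6146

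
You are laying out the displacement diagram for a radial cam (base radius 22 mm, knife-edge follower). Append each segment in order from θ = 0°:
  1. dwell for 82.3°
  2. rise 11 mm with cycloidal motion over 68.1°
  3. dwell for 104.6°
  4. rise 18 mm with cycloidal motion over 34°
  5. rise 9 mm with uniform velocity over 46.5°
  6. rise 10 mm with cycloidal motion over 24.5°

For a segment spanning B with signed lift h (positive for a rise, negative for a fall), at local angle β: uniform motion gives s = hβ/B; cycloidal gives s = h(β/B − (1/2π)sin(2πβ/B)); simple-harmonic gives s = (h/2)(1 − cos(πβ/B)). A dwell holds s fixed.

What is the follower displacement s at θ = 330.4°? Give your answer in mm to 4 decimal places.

seg 1 [0°–82.3°] dwell: s stays 0.0000
seg 2 [82.3°–150.4°] cycloidal, h=11: full span → s += 11 → s = 11.0000
seg 3 [150.4°–255°] dwell: s stays 11.0000
seg 4 [255°–289°] cycloidal, h=18: full span → s += 18 → s = 29.0000
seg 5 [289°–335.5°] uniform, h=9: θ=330.4° here. β=41.4, B=46.5. 9·41.4/46.5 = 8.0129 → s = 37.0129

37.0129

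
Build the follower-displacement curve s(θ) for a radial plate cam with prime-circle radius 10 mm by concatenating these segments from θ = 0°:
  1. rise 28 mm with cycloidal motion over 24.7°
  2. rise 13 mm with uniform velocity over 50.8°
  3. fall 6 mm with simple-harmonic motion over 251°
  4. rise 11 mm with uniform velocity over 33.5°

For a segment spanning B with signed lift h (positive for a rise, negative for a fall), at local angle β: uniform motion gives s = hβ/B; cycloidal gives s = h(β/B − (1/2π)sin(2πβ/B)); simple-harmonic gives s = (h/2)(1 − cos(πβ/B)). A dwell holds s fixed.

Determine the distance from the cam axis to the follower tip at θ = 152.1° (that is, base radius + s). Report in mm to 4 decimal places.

seg 1 [0°–24.7°] cycloidal, h=28: full span → s += 28 → s = 28.0000
seg 2 [24.7°–75.5°] uniform, h=13: full span → s += 13 → s = 41.0000
seg 3 [75.5°–326.5°] simple-harmonic, h=-6: θ=152.1° here. β=76.6, B=251. -6/2·(1 − cos(π·0.3052)) = -1.2764 → s = 39.7236
radial distance = base radius + s = 10 + 39.7236 = 49.7236

49.7236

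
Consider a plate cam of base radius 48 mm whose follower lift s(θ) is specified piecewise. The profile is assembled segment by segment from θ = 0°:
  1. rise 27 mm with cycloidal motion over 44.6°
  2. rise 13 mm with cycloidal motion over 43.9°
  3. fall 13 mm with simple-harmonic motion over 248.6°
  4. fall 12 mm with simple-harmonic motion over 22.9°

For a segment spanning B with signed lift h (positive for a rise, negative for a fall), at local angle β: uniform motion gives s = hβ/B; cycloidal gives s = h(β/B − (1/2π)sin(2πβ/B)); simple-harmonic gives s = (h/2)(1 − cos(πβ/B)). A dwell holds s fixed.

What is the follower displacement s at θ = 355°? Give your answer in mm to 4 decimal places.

seg 1 [0°–44.6°] cycloidal, h=27: full span → s += 27 → s = 27.0000
seg 2 [44.6°–88.5°] cycloidal, h=13: full span → s += 13 → s = 40.0000
seg 3 [88.5°–337.1°] simple-harmonic, h=-13: full span → s += -13 → s = 27.0000
seg 4 [337.1°–360°] simple-harmonic, h=-12: θ=355° here. β=17.9, B=22.9. -12/2·(1 − cos(π·0.7817)) = -10.6430 → s = 16.3570

16.3570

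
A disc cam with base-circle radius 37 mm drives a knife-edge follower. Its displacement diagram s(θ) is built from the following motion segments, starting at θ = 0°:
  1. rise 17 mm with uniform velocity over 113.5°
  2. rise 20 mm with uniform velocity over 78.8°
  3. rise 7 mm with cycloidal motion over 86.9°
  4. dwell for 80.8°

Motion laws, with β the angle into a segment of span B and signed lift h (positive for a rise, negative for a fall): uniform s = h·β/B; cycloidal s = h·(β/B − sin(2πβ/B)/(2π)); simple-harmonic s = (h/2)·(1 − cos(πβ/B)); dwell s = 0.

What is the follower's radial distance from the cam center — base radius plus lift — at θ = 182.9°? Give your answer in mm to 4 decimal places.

seg 1 [0°–113.5°] uniform, h=17: full span → s += 17 → s = 17.0000
seg 2 [113.5°–192.3°] uniform, h=20: θ=182.9° here. β=69.4, B=78.8. 20·69.4/78.8 = 17.6142 → s = 34.6142
radial distance = base radius + s = 37 + 34.6142 = 71.6142

71.6142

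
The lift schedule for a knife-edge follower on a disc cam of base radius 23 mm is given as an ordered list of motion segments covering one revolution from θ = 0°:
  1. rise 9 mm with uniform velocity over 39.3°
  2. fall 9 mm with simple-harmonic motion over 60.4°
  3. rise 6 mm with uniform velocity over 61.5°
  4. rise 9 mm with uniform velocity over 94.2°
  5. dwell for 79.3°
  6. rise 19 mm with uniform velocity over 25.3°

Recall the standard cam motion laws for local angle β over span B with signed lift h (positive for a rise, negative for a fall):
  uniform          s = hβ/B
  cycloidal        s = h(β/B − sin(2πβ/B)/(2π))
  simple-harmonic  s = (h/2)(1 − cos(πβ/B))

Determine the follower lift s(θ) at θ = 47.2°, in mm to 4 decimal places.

seg 1 [0°–39.3°] uniform, h=9: full span → s += 9 → s = 9.0000
seg 2 [39.3°–99.7°] simple-harmonic, h=-9: θ=47.2° here. β=7.9, B=60.4. -9/2·(1 − cos(π·0.1308)) = -0.3746 → s = 8.6254

8.6254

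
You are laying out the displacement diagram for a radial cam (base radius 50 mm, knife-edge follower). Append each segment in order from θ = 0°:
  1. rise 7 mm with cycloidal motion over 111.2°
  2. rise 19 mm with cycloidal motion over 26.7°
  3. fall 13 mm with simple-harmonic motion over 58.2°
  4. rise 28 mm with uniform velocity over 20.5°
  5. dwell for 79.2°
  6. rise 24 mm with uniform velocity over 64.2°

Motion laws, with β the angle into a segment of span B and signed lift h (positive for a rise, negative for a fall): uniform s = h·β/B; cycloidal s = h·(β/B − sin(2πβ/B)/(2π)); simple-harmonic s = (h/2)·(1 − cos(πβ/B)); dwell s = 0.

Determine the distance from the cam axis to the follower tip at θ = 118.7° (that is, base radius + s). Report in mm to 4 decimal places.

seg 1 [0°–111.2°] cycloidal, h=7: full span → s += 7 → s = 7.0000
seg 2 [111.2°–137.9°] cycloidal, h=19: θ=118.7° here. β=7.5, B=26.7. 19·(0.2809 − sin(2π·0.2809)/(2π)) = 2.3699 → s = 9.3699
radial distance = base radius + s = 50 + 9.3699 = 59.3699

59.3699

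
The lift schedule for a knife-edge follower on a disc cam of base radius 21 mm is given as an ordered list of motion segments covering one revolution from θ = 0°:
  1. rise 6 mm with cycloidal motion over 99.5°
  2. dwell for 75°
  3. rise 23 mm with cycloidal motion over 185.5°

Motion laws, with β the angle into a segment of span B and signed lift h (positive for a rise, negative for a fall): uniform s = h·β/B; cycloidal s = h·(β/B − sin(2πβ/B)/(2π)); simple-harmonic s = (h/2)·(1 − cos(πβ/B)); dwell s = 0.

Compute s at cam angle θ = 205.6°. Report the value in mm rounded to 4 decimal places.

seg 1 [0°–99.5°] cycloidal, h=6: full span → s += 6 → s = 6.0000
seg 2 [99.5°–174.5°] dwell: s stays 6.0000
seg 3 [174.5°–360°] cycloidal, h=23: θ=205.6° here. β=31.1, B=185.5. 23·(0.1677 − sin(2π·0.1677)/(2π)) = 0.6746 → s = 6.6746

6.6746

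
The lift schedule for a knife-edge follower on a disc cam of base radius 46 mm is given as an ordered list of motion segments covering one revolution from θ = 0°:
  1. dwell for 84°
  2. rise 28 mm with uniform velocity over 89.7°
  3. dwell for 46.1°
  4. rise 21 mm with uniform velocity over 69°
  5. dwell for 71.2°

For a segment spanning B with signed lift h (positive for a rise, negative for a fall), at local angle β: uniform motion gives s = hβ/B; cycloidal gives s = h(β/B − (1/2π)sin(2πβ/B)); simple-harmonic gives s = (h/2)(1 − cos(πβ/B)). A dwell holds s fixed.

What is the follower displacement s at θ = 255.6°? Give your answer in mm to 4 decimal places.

seg 1 [0°–84°] dwell: s stays 0.0000
seg 2 [84°–173.7°] uniform, h=28: full span → s += 28 → s = 28.0000
seg 3 [173.7°–219.8°] dwell: s stays 28.0000
seg 4 [219.8°–288.8°] uniform, h=21: θ=255.6° here. β=35.8, B=69. 21·35.8/69 = 10.8957 → s = 38.8957

38.8957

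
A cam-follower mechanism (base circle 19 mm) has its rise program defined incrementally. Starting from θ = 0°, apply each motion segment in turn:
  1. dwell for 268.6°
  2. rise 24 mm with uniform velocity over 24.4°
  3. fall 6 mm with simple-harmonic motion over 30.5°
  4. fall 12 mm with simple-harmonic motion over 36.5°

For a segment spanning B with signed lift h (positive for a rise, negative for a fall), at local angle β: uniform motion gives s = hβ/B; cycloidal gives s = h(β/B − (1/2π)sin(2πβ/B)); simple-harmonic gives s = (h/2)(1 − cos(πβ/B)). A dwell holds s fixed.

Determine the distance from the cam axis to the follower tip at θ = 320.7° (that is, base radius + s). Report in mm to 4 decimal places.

seg 1 [0°–268.6°] dwell: s stays 0.0000
seg 2 [268.6°–293°] uniform, h=24: full span → s += 24 → s = 24.0000
seg 3 [293°–323.5°] simple-harmonic, h=-6: θ=320.7° here. β=27.7, B=30.5. -6/2·(1 − cos(π·0.9082)) = -5.8761 → s = 18.1239
radial distance = base radius + s = 19 + 18.1239 = 37.1239

37.1239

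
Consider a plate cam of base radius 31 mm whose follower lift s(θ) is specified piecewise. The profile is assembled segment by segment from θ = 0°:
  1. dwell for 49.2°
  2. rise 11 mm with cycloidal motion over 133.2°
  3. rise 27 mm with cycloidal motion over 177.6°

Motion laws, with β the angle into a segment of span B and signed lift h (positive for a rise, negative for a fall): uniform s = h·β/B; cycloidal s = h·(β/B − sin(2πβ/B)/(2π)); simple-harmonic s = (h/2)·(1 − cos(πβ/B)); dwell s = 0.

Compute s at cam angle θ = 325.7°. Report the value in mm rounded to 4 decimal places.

seg 1 [0°–49.2°] dwell: s stays 0.0000
seg 2 [49.2°–182.4°] cycloidal, h=11: full span → s += 11 → s = 11.0000
seg 3 [182.4°–360°] cycloidal, h=27: θ=325.7° here. β=143.3, B=177.6. 27·(0.8069 − sin(2π·0.8069)/(2π)) = 25.8112 → s = 36.8112

36.8112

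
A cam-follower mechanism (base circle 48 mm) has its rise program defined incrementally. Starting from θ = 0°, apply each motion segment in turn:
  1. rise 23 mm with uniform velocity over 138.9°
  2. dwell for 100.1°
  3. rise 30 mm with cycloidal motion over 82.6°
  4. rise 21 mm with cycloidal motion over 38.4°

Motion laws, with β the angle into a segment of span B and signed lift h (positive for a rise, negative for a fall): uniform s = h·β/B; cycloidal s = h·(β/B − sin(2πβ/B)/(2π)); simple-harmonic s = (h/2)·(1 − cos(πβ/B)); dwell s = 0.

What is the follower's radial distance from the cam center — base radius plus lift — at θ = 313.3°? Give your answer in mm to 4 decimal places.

seg 1 [0°–138.9°] uniform, h=23: full span → s += 23 → s = 23.0000
seg 2 [138.9°–239°] dwell: s stays 23.0000
seg 3 [239°–321.6°] cycloidal, h=30: θ=313.3° here. β=74.3, B=82.6. 30·(0.8995 − sin(2π·0.8995)/(2π)) = 29.8037 → s = 52.8037
radial distance = base radius + s = 48 + 52.8037 = 100.8037

100.8037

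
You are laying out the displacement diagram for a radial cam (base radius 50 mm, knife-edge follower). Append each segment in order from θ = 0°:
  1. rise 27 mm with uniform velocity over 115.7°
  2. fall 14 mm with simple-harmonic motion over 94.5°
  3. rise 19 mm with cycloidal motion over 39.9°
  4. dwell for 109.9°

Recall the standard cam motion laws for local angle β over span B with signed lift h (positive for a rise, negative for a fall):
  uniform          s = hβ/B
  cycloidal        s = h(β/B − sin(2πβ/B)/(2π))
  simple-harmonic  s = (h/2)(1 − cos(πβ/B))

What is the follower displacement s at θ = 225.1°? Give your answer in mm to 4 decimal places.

seg 1 [0°–115.7°] uniform, h=27: full span → s += 27 → s = 27.0000
seg 2 [115.7°–210.2°] simple-harmonic, h=-14: full span → s += -14 → s = 13.0000
seg 3 [210.2°–250.1°] cycloidal, h=19: θ=225.1° here. β=14.9, B=39.9. 19·(0.3734 − sin(2π·0.3734)/(2π)) = 4.9360 → s = 17.9360

17.9360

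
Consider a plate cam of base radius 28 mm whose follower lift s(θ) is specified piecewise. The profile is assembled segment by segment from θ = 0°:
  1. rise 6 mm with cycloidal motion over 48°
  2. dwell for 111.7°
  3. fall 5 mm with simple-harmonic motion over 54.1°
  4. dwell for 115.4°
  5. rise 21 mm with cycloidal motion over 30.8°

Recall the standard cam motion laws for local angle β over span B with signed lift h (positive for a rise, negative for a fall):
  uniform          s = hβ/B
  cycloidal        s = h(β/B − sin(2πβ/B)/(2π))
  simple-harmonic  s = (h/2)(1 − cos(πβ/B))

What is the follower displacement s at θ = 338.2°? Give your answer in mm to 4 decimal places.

seg 1 [0°–48°] cycloidal, h=6: full span → s += 6 → s = 6.0000
seg 2 [48°–159.7°] dwell: s stays 6.0000
seg 3 [159.7°–213.8°] simple-harmonic, h=-5: full span → s += -5 → s = 1.0000
seg 4 [213.8°–329.2°] dwell: s stays 1.0000
seg 5 [329.2°–360°] cycloidal, h=21: θ=338.2° here. β=9, B=30.8. 21·(0.2922 − sin(2π·0.2922)/(2π)) = 2.9110 → s = 3.9110

3.9110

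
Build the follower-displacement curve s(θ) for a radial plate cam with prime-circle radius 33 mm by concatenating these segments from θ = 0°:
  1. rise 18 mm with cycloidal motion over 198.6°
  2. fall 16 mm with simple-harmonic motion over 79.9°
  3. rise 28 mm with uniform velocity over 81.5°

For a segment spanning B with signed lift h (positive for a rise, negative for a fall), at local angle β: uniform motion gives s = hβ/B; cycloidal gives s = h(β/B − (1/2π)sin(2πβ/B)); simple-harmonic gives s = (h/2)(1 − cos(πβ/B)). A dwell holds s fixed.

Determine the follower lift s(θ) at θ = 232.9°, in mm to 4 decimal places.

seg 1 [0°–198.6°] cycloidal, h=18: full span → s += 18 → s = 18.0000
seg 2 [198.6°–278.5°] simple-harmonic, h=-16: θ=232.9° here. β=34.3, B=79.9. -16/2·(1 − cos(π·0.4293)) = -6.2374 → s = 11.7626

11.7626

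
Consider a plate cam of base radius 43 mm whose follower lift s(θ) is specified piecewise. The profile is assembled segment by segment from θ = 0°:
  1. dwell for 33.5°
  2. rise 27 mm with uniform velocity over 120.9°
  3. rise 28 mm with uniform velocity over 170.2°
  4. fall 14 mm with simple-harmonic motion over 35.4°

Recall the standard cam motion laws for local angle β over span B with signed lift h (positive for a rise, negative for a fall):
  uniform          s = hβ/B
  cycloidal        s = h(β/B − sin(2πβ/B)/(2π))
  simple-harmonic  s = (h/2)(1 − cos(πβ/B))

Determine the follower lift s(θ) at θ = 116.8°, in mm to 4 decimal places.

seg 1 [0°–33.5°] dwell: s stays 0.0000
seg 2 [33.5°–154.4°] uniform, h=27: θ=116.8° here. β=83.3, B=120.9. 27·83.3/120.9 = 18.6030 → s = 18.6030

18.6030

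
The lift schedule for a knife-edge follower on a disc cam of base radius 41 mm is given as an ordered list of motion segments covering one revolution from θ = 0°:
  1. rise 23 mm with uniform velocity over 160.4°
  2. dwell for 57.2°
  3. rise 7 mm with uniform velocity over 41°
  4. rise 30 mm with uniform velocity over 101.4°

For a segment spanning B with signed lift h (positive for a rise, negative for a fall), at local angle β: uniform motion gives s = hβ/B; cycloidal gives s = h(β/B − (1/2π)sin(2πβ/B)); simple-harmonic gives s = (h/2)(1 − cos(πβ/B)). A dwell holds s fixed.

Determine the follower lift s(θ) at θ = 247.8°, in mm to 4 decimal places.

seg 1 [0°–160.4°] uniform, h=23: full span → s += 23 → s = 23.0000
seg 2 [160.4°–217.6°] dwell: s stays 23.0000
seg 3 [217.6°–258.6°] uniform, h=7: θ=247.8° here. β=30.2, B=41. 7·30.2/41 = 5.1561 → s = 28.1561

28.1561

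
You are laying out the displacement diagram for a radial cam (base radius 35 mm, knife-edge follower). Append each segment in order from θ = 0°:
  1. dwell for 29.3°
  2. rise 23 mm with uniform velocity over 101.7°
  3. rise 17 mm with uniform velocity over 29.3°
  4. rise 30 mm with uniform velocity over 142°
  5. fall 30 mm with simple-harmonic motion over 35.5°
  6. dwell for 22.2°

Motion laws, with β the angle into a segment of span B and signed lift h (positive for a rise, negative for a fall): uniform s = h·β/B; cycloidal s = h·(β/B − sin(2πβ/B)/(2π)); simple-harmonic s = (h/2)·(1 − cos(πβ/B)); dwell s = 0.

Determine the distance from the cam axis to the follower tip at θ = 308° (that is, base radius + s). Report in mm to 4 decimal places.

seg 1 [0°–29.3°] dwell: s stays 0.0000
seg 2 [29.3°–131°] uniform, h=23: full span → s += 23 → s = 23.0000
seg 3 [131°–160.3°] uniform, h=17: full span → s += 17 → s = 40.0000
seg 4 [160.3°–302.3°] uniform, h=30: full span → s += 30 → s = 70.0000
seg 5 [302.3°–337.8°] simple-harmonic, h=-30: θ=308° here. β=5.7, B=35.5. -30/2·(1 − cos(π·0.1606)) = -1.8682 → s = 68.1318
radial distance = base radius + s = 35 + 68.1318 = 103.1318

103.1318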